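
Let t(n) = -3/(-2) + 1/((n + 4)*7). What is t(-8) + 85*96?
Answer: 228521/28 ≈ 8161.5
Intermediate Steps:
t(n) = 3/2 + 1/(7*(4 + n)) (t(n) = -3*(-½) + (⅐)/(4 + n) = 3/2 + 1/(7*(4 + n)))
t(-8) + 85*96 = (86 + 21*(-8))/(14*(4 - 8)) + 85*96 = (1/14)*(86 - 168)/(-4) + 8160 = (1/14)*(-¼)*(-82) + 8160 = 41/28 + 8160 = 228521/28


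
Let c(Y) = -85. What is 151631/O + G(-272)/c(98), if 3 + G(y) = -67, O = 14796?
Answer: 2784871/251532 ≈ 11.072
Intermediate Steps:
G(y) = -70 (G(y) = -3 - 67 = -70)
151631/O + G(-272)/c(98) = 151631/14796 - 70/(-85) = 151631*(1/14796) - 70*(-1/85) = 151631/14796 + 14/17 = 2784871/251532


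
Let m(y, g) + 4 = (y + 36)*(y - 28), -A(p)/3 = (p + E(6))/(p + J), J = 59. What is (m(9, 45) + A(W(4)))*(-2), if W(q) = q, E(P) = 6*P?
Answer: 36158/21 ≈ 1721.8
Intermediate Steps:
A(p) = -3*(36 + p)/(59 + p) (A(p) = -3*(p + 6*6)/(p + 59) = -3*(p + 36)/(59 + p) = -3*(36 + p)/(59 + p))
m(y, g) = -4 + (-28 + y)*(36 + y) (m(y, g) = -4 + (y + 36)*(y - 28) = -4 + (36 + y)*(-28 + y) = -4 + (-28 + y)*(36 + y))
(m(9, 45) + A(W(4)))*(-2) = ((-1012 + 9² + 8*9) + 3*(-36 - 1*4)/(59 + 4))*(-2) = ((-1012 + 81 + 72) + 3*(-36 - 4)/63)*(-2) = (-859 + 3*(1/63)*(-40))*(-2) = (-859 - 40/21)*(-2) = -18079/21*(-2) = 36158/21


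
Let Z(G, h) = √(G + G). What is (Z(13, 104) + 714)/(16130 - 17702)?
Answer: -119/262 - √26/1572 ≈ -0.45744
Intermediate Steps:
Z(G, h) = √2*√G (Z(G, h) = √(2*G) = √2*√G)
(Z(13, 104) + 714)/(16130 - 17702) = (√2*√13 + 714)/(16130 - 17702) = (√26 + 714)/(-1572) = (714 + √26)*(-1/1572) = -119/262 - √26/1572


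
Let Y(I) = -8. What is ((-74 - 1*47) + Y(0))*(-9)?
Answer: 1161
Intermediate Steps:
((-74 - 1*47) + Y(0))*(-9) = ((-74 - 1*47) - 8)*(-9) = ((-74 - 47) - 8)*(-9) = (-121 - 8)*(-9) = -129*(-9) = 1161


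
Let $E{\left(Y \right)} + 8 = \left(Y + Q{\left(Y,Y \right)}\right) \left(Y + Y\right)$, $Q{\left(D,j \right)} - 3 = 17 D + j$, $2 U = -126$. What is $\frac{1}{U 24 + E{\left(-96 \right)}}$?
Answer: $\frac{1}{348112} \approx 2.8726 \cdot 10^{-6}$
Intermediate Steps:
$U = -63$ ($U = \frac{1}{2} \left(-126\right) = -63$)
$Q{\left(D,j \right)} = 3 + j + 17 D$ ($Q{\left(D,j \right)} = 3 + \left(17 D + j\right) = 3 + \left(j + 17 D\right) = 3 + j + 17 D$)
$E{\left(Y \right)} = -8 + 2 Y \left(3 + 19 Y\right)$ ($E{\left(Y \right)} = -8 + \left(Y + \left(3 + Y + 17 Y\right)\right) \left(Y + Y\right) = -8 + \left(Y + \left(3 + 18 Y\right)\right) 2 Y = -8 + \left(3 + 19 Y\right) 2 Y = -8 + 2 Y \left(3 + 19 Y\right)$)
$\frac{1}{U 24 + E{\left(-96 \right)}} = \frac{1}{\left(-63\right) 24 + \left(-8 + 6 \left(-96\right) + 38 \left(-96\right)^{2}\right)} = \frac{1}{-1512 - -349624} = \frac{1}{-1512 + 349624} = \frac{1}{348112}$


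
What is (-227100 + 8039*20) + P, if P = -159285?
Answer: -225605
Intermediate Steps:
(-227100 + 8039*20) + P = (-227100 + 8039*20) - 159285 = (-227100 + 160780) - 159285 = -66320 - 159285 = -225605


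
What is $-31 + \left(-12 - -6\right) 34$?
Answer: $-235$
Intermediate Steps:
$-31 + \left(-12 - -6\right) 34 = -31 + \left(-12 + 6\right) 34 = -31 - 204 = -235$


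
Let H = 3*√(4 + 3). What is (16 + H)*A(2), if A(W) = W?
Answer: 32 + 6*√7 ≈ 47.875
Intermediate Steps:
H = 3*√7 ≈ 7.9373
(16 + H)*A(2) = (16 + 3*√7)*2 = 32 + 6*√7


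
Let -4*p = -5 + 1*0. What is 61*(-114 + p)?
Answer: -27511/4 ≈ -6877.8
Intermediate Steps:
p = 5/4 (p = -(-5 + 1*0)/4 = -(-5 + 0)/4 = -¼*(-5) = 5/4 ≈ 1.2500)
61*(-114 + p) = 61*(-114 + 5/4) = 61*(-451/4) = -27511/4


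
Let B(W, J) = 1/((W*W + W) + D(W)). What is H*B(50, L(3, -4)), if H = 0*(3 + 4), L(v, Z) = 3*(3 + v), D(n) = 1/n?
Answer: 0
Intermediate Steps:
L(v, Z) = 9 + 3*v
B(W, J) = 1/(W + 1/W + W**2) (B(W, J) = 1/((W*W + W) + 1/W) = 1/((W**2 + W) + 1/W) = 1/((W + W**2) + 1/W) = 1/(W + 1/W + W**2))
H = 0 (H = 0*7 = 0)
H*B(50, L(3, -4)) = 0*(50/(1 + 50**2*(1 + 50))) = 0*(50/(1 + 2500*51)) = 0*(50/(1 + 127500)) = 0*(50/127501) = 0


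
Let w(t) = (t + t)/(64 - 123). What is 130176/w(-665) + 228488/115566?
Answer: 221973786596/38425695 ≈ 5776.7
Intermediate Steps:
w(t) = -2*t/59 (w(t) = (2*t)/(-59) = (2*t)*(-1/59) = -2*t/59)
130176/w(-665) + 228488/115566 = 130176/((-2/59*(-665))) + 228488/115566 = 130176/(1330/59) + 228488*(1/115566) = 130176*(59/1330) + 114244/57783 = 3840192/665 + 114244/57783 = 221973786596/38425695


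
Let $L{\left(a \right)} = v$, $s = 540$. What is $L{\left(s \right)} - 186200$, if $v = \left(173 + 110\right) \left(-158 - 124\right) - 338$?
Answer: $-266344$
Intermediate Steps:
$v = -80144$ ($v = 283 \left(-282\right) - 338 = -79806 - 338 = -80144$)
$L{\left(a \right)} = -80144$
$L{\left(s \right)} - 186200 = -80144 - 186200 = -266344$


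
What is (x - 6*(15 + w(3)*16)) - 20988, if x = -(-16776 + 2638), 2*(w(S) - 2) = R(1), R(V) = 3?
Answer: -7276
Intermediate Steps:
w(S) = 7/2 (w(S) = 2 + (½)*3 = 2 + 3/2 = 7/2)
x = 14138 (x = -1*(-14138) = 14138)
(x - 6*(15 + w(3)*16)) - 20988 = (14138 - 6*(15 + (7/2)*16)) - 20988 = (14138 - 6*(15 + 56)) - 20988 = (14138 - 6*71) - 20988 = (14138 - 426) - 20988 = 13712 - 20988 = -7276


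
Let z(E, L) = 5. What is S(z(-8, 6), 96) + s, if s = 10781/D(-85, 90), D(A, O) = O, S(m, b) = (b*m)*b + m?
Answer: 4158431/90 ≈ 46205.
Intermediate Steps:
S(m, b) = m + m*b² (S(m, b) = m*b² + m = m + m*b²)
s = 10781/90 ≈ 119.79
S(z(-8, 6), 96) + s = 5*(1 + 96²) + 10781/90 = 5*(1 + 9216) + 10781/90 = 5*9217 + 10781/90 = 46085 + 10781/90 = 4158431/90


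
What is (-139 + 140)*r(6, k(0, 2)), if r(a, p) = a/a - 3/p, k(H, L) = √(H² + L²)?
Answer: -½ ≈ -0.50000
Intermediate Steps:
r(a, p) = 1 - 3/p
(-139 + 140)*r(6, k(0, 2)) = (-139 + 140)*((-3 + √(0² + 2²))/(√(0² + 2²))) = 1*((-3 + √(0 + 4))/(√(0 + 4))) = 1*((-3 + √4)/(√4)) = 1*((-3 + 2)/2) = 1*((½)*(-1)) = 1*(-½) = -½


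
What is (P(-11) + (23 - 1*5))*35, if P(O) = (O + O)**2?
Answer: 17570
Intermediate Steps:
P(O) = 4*O**2 (P(O) = (2*O)**2 = 4*O**2)
(P(-11) + (23 - 1*5))*35 = (4*(-11)**2 + (23 - 1*5))*35 = (4*121 + (23 - 5))*35 = (484 + 18)*35 = 502*35 = 17570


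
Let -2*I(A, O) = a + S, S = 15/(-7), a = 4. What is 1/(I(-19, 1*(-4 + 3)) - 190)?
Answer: -14/2673 ≈ -0.0052376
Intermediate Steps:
S = -15/7 (S = 15*(-⅐) = -15/7 ≈ -2.1429)
I(A, O) = -13/14 (I(A, O) = -(4 - 15/7)/2 = -½*13/7 = -13/14)
1/(I(-19, 1*(-4 + 3)) - 190) = 1/(-13/14 - 190) = 1/(-2673/14) = -14/2673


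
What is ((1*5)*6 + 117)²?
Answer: 21609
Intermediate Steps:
((1*5)*6 + 117)² = (5*6 + 117)² = (30 + 117)² = 147² = 21609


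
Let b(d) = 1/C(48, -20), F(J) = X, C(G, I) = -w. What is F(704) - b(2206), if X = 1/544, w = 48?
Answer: 37/1632 ≈ 0.022672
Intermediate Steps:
C(G, I) = -48 (C(G, I) = -1*48 = -48)
X = 1/544 ≈ 0.0018382
F(J) = 1/544
b(d) = -1/48 (b(d) = 1/(-48) = -1/48)
F(704) - b(2206) = 1/544 - 1*(-1/48) = 1/544 + 1/48 = 37/1632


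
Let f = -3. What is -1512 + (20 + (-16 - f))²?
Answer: -1463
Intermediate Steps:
-1512 + (20 + (-16 - f))² = -1512 + (20 + (-16 - 1*(-3)))² = -1512 + (20 + (-16 + 3))² = -1512 + (20 - 13)² = -1512 + 7² = -1512 + 49 = -1463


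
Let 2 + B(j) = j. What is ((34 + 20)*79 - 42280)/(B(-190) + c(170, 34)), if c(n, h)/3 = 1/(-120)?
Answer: 1520560/7681 ≈ 197.96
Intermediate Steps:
c(n, h) = -1/40 (c(n, h) = 3/(-120) = 3*(-1/120) = -1/40)
B(j) = -2 + j
((34 + 20)*79 - 42280)/(B(-190) + c(170, 34)) = ((34 + 20)*79 - 42280)/((-2 - 190) - 1/40) = (54*79 - 42280)/(-192 - 1/40) = (4266 - 42280)/(-7681/40) = -38014*(-40/7681) = 1520560/7681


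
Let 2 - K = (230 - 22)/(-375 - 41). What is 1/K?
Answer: 2/5 ≈ 0.40000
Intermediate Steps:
K = 5/2 (K = 2 - (230 - 22)/(-375 - 41) = 2 - 208/(-416) = 2 - 208*(-1)/416 = 2 - 1*(-1/2) = 2 + 1/2 = 5/2 ≈ 2.5000)
1/K = 1/(5/2) = 2/5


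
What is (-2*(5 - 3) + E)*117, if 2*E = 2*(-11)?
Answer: -1755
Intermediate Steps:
E = -11 (E = (2*(-11))/2 = (½)*(-22) = -11)
(-2*(5 - 3) + E)*117 = (-2*(5 - 3) - 11)*117 = (-2*2 - 11)*117 = (-4 - 11)*117 = -15*117 = -1755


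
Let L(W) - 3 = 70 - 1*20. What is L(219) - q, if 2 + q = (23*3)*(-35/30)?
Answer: 271/2 ≈ 135.50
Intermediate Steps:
L(W) = 53 (L(W) = 3 + (70 - 1*20) = 3 + (70 - 20) = 3 + 50 = 53)
q = -165/2 (q = -2 + (23*3)*(-35/30) = -2 + 69*(-35*1/30) = -2 + 69*(-7/6) = -2 - 161/2 = -165/2 ≈ -82.500)
L(219) - q = 53 - 1*(-165/2) = 53 + 165/2 = 271/2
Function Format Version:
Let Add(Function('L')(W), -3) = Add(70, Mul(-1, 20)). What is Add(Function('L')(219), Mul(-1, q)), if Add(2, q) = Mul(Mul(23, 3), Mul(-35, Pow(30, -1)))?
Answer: Rational(271, 2) ≈ 135.50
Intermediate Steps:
Function('L')(W) = 53 (Function('L')(W) = Add(3, Add(70, Mul(-1, 20))) = Add(3, Add(70, -20)) = Add(3, 50) = 53)
q = Rational(-165, 2) (q = Add(-2, Mul(Mul(23, 3), Mul(-35, Pow(30, -1)))) = Add(-2, Mul(69, Mul(-35, Rational(1, 30)))) = Add(-2, Mul(69, Rational(-7, 6))) = Add(-2, Rational(-161, 2)) = Rational(-165, 2) ≈ -82.500)
Add(Function('L')(219), Mul(-1, q)) = Add(53, Mul(-1, Rational(-165, 2))) = Add(53, Rational(165, 2)) = Rational(271, 2)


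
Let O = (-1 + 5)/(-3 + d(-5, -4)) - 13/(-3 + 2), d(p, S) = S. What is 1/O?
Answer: 7/87 ≈ 0.080460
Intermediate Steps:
O = 87/7 (O = (-1 + 5)/(-3 - 4) - 13/(-3 + 2) = 4/(-7) - 13/(-1) = 4*(-⅐) - 1*(-13) = -4/7 + 13 = 87/7 ≈ 12.429)
1/O = 1/(87/7) = 7/87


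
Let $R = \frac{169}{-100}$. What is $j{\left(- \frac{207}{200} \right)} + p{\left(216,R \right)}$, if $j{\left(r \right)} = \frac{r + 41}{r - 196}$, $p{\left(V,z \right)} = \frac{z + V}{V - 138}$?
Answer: $\frac{782186017}{307374600} \approx 2.5447$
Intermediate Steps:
$R = - \frac{169}{100}$ ($R = 169 \left(- \frac{1}{100}\right) = - \frac{169}{100} \approx -1.69$)
$p{\left(V,z \right)} = \frac{V + z}{-138 + V}$
$j{\left(r \right)} = \frac{41 + r}{-196 + r}$
$j{\left(- \frac{207}{200} \right)} + p{\left(216,R \right)} = \frac{41 - \frac{207}{200}}{-196 - \frac{207}{200}} + \frac{216 - \frac{169}{100}}{-138 + 216} = \frac{41 - \frac{207}{200}}{-196 - \frac{207}{200}} + \frac{1}{78} \cdot \frac{21431}{100} = \frac{1}{- \frac{39407}{200}} \cdot \frac{7993}{200} + \frac{21431}{7800} = \left(- \frac{200}{39407}\right) \frac{7993}{200} + \frac{21431}{7800} = - \frac{7993}{39407} + \frac{21431}{7800} = \frac{782186017}{307374600}$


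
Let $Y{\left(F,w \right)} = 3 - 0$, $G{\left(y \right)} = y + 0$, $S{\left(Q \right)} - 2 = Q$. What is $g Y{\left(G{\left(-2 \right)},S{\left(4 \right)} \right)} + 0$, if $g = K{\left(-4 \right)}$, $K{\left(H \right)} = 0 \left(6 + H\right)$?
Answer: $0$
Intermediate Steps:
$K{\left(H \right)} = 0$
$S{\left(Q \right)} = 2 + Q$
$G{\left(y \right)} = y$
$Y{\left(F,w \right)} = 3$ ($Y{\left(F,w \right)} = 3 + 0 = 3$)
$g = 0$
$g Y{\left(G{\left(-2 \right)},S{\left(4 \right)} \right)} + 0 = 0 \cdot 3 + 0 = 0 + 0 = 0$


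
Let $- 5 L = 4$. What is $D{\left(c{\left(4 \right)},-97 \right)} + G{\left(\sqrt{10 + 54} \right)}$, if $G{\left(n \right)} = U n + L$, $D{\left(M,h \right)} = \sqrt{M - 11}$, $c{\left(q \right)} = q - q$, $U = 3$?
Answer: $\frac{116}{5} + i \sqrt{11} \approx 23.2 + 3.3166 i$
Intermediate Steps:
$L = - \frac{4}{5}$ ($L = \left(- \frac{1}{5}\right) 4 = - \frac{4}{5} \approx -0.8$)
$c{\left(q \right)} = 0$
$D{\left(M,h \right)} = \sqrt{-11 + M}$
$G{\left(n \right)} = - \frac{4}{5} + 3 n$ ($G{\left(n \right)} = 3 n - \frac{4}{5} = - \frac{4}{5} + 3 n$)
$D{\left(c{\left(4 \right)},-97 \right)} + G{\left(\sqrt{10 + 54} \right)} = \sqrt{-11 + 0} - \left(\frac{4}{5} - 3 \sqrt{10 + 54}\right) = \sqrt{-11} - \left(\frac{4}{5} - 3 \sqrt{64}\right) = i \sqrt{11} + \left(- \frac{4}{5} + 3 \cdot 8\right) = i \sqrt{11} + \left(- \frac{4}{5} + 24\right) = i \sqrt{11} + \frac{116}{5} = \frac{116}{5} + i \sqrt{11}$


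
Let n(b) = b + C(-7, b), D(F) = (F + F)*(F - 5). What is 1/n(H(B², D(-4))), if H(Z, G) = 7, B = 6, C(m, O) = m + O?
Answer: ⅐ ≈ 0.14286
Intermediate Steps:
D(F) = 2*F*(-5 + F) (D(F) = (2*F)*(-5 + F) = 2*F*(-5 + F))
C(m, O) = O + m
n(b) = -7 + 2*b (n(b) = b + (b - 7) = b + (-7 + b) = -7 + 2*b)
1/n(H(B², D(-4))) = 1/(-7 + 2*7) = 1/(-7 + 14) = 1/7 = ⅐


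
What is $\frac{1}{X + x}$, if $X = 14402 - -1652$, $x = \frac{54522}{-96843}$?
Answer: $\frac{32281}{518221000} \approx 6.2292 \cdot 10^{-5}$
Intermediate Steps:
$x = - \frac{18174}{32281}$ ($x = 54522 \left(- \frac{1}{96843}\right) = - \frac{18174}{32281} \approx -0.56299$)
$X = 16054$ ($X = 14402 + 1652 = 16054$)
$\frac{1}{X + x} = \frac{1}{16054 - \frac{18174}{32281}} = \frac{1}{\frac{518221000}{32281}} = \frac{32281}{518221000}$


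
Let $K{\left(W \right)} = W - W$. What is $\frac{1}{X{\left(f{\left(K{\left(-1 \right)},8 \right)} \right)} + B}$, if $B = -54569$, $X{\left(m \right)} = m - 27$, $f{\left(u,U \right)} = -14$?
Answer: $- \frac{1}{54610} \approx -1.8312 \cdot 10^{-5}$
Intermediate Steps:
$K{\left(W \right)} = 0$
$X{\left(m \right)} = -27 + m$
$\frac{1}{X{\left(f{\left(K{\left(-1 \right)},8 \right)} \right)} + B} = \frac{1}{\left(-27 - 14\right) - 54569} = \frac{1}{-41 - 54569} = \frac{1}{-54610} = - \frac{1}{54610}$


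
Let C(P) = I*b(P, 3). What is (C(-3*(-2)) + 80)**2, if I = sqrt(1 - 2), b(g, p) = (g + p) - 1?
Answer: 6336 + 1280*I ≈ 6336.0 + 1280.0*I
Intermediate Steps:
b(g, p) = -1 + g + p
I
C(P) = I*(2 + P) (C(P) = I*(-1 + P + 3) = I*(2 + P))
(C(-3*(-2)) + 80)**2 = (I*(2 - 3*(-2)) + 80)**2 = (I*(2 + 6) + 80)**2 = (I*8 + 80)**2 = (8*I + 80)**2 = (80 + 8*I)**2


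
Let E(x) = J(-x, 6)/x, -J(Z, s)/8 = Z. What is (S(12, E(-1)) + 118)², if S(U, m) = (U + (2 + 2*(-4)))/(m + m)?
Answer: 896809/64 ≈ 14013.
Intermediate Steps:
J(Z, s) = -8*Z
E(x) = 8 (E(x) = (-(-8)*x)/x = (8*x)/x = 8)
S(U, m) = (-6 + U)/(2*m) (S(U, m) = (U + (2 - 8))/((2*m)) = (U - 6)*(1/(2*m)) = (-6 + U)*(1/(2*m)) = (-6 + U)/(2*m))
(S(12, E(-1)) + 118)² = ((½)*(-6 + 12)/8 + 118)² = ((½)*(⅛)*6 + 118)² = (3/8 + 118)² = (947/8)² = 896809/64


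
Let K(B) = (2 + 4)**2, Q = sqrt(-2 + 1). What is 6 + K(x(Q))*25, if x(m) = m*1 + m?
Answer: 906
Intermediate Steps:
Q = I (Q = sqrt(-1) = I ≈ 1.0*I)
x(m) = 2*m (x(m) = m + m = 2*m)
K(B) = 36 (K(B) = 6**2 = 36)
6 + K(x(Q))*25 = 6 + 36*25 = 6 + 900 = 906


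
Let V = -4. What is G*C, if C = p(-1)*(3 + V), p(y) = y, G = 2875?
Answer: 2875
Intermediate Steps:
C = 1 (C = -(3 - 4) = -1*(-1) = 1)
G*C = 2875*1 = 2875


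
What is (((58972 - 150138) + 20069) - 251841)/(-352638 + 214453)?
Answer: 322938/138185 ≈ 2.3370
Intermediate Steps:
(((58972 - 150138) + 20069) - 251841)/(-352638 + 214453) = ((-91166 + 20069) - 251841)/(-138185) = (-71097 - 251841)*(-1/138185) = -322938*(-1/138185) = 322938/138185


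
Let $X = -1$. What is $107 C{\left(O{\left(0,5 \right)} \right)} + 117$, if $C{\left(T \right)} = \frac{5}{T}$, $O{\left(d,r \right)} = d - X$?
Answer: $652$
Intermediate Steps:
$O{\left(d,r \right)} = 1 + d$ ($O{\left(d,r \right)} = d - -1 = d + 1 = 1 + d$)
$107 C{\left(O{\left(0,5 \right)} \right)} + 117 = 107 \frac{5}{1 + 0} + 117 = 107 \cdot \frac{5}{1} + 117 = 107 \cdot 5 \cdot 1 + 117 = 107 \cdot 5 + 117 = 535 + 117 = 652$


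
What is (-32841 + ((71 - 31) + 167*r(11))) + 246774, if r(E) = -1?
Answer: 213806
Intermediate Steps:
(-32841 + ((71 - 31) + 167*r(11))) + 246774 = (-32841 + ((71 - 31) + 167*(-1))) + 246774 = (-32841 + (40 - 167)) + 246774 = (-32841 - 127) + 246774 = -32968 + 246774 = 213806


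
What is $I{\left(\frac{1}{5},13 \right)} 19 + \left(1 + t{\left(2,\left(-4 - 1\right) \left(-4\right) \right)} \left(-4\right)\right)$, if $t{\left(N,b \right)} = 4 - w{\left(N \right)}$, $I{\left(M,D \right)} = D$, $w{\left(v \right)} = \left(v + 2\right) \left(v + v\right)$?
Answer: $296$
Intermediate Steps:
$w{\left(v \right)} = 2 v \left(2 + v\right)$ ($w{\left(v \right)} = \left(2 + v\right) 2 v = 2 v \left(2 + v\right)$)
$t{\left(N,b \right)} = 4 - 2 N \left(2 + N\right)$
$I{\left(\frac{1}{5},13 \right)} 19 + \left(1 + t{\left(2,\left(-4 - 1\right) \left(-4\right) \right)} \left(-4\right)\right) = 13 \cdot 19 + \left(1 + \left(4 - 4 \left(2 + 2\right)\right) \left(-4\right)\right) = 247 + \left(1 + \left(4 - 4 \cdot 4\right) \left(-4\right)\right) = 247 + \left(1 + \left(4 - 16\right) \left(-4\right)\right) = 247 + \left(1 - -48\right) = 247 + \left(1 + 48\right) = 247 + 49 = 296$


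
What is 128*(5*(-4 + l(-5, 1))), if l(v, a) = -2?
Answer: -3840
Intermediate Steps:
128*(5*(-4 + l(-5, 1))) = 128*(5*(-4 - 2)) = 128*(5*(-6)) = 128*(-30) = -3840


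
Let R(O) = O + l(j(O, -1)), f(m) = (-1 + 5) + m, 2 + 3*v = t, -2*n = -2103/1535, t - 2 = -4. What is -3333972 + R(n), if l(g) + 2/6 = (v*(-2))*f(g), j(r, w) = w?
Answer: -30705805201/9210 ≈ -3.3340e+6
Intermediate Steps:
t = -2 (t = 2 - 4 = -2)
n = 2103/3070 (n = -(-2103)/(2*1535) = -½*(-2103/1535) = 2103/3070 ≈ 0.68502)
v = -4/3 (v = -⅔ + (⅓)*(-2) = -⅔ - ⅔ = -4/3 ≈ -1.3333)
f(m) = 4 + m
l(g) = 31/3 + 8*g/3 (l(g) = -⅓ + (-4/3*(-2))*(4 + g) = -⅓ + 8*(4 + g)/3 = -⅓ + (32/3 + 8*g/3) = 31/3 + 8*g/3)
R(O) = 23/3 + O (R(O) = O + (31/3 + (8/3)*(-1)) = O + (31/3 - 8/3) = O + 23/3 = 23/3 + O)
-3333972 + R(n) = -3333972 + (23/3 + 2103/3070) = -3333972 + 76919/9210 = -30705805201/9210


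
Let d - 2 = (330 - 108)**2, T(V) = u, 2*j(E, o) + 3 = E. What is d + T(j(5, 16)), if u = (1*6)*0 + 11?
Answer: 49297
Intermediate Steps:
j(E, o) = -3/2 + E/2
u = 11 (u = 6*0 + 11 = 0 + 11 = 11)
T(V) = 11
d = 49286 (d = 2 + (330 - 108)**2 = 2 + 222**2 = 2 + 49284 = 49286)
d + T(j(5, 16)) = 49286 + 11 = 49297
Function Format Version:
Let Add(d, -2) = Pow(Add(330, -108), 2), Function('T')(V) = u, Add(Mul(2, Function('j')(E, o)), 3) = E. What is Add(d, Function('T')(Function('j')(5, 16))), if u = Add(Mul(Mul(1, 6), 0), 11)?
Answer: 49297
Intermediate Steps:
Function('j')(E, o) = Add(Rational(-3, 2), Mul(Rational(1, 2), E))
u = 11 (u = Add(Mul(6, 0), 11) = Add(0, 11) = 11)
Function('T')(V) = 11
d = 49286 (d = Add(2, Pow(Add(330, -108), 2)) = Add(2, Pow(222, 2)) = Add(2, 49284) = 49286)
Add(d, Function('T')(Function('j')(5, 16))) = Add(49286, 11) = 49297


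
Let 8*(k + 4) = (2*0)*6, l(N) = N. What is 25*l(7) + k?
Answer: 171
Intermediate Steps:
k = -4 (k = -4 + ((2*0)*6)/8 = -4 + (0*6)/8 = -4 + (1/8)*0 = -4 + 0 = -4)
25*l(7) + k = 25*7 - 4 = 175 - 4 = 171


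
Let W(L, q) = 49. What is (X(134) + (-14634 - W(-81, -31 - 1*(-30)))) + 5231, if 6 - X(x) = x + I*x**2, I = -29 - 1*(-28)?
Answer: 8376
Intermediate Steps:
I = -1 (I = -29 + 28 = -1)
X(x) = 6 + x**2 - x (X(x) = 6 - (x - x**2) = 6 + (x**2 - x) = 6 + x**2 - x)
(X(134) + (-14634 - W(-81, -31 - 1*(-30)))) + 5231 = ((6 + 134**2 - 1*134) + (-14634 - 1*49)) + 5231 = ((6 + 17956 - 134) + (-14634 - 49)) + 5231 = (17828 - 14683) + 5231 = 3145 + 5231 = 8376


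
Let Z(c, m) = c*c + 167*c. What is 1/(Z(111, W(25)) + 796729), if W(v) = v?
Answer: 1/827587 ≈ 1.2083e-6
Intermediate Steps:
Z(c, m) = c**2 + 167*c
1/(Z(111, W(25)) + 796729) = 1/(111*(167 + 111) + 796729) = 1/(111*278 + 796729) = 1/(30858 + 796729) = 1/827587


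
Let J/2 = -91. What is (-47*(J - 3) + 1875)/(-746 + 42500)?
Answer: 5285/20877 ≈ 0.25315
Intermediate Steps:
J = -182 (J = 2*(-91) = -182)
(-47*(J - 3) + 1875)/(-746 + 42500) = (-47*(-182 - 3) + 1875)/(-746 + 42500) = (-47*(-185) + 1875)/41754 = (8695 + 1875)*(1/41754) = 10570*(1/41754) = 5285/20877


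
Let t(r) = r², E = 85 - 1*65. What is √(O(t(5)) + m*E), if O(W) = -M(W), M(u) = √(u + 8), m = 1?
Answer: √(20 - √33) ≈ 3.7756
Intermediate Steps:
E = 20 (E = 85 - 65 = 20)
M(u) = √(8 + u)
O(W) = -√(8 + W)
√(O(t(5)) + m*E) = √(-√(8 + 5²) + 1*20) = √(-√(8 + 25) + 20) = √(-√33 + 20) = √(20 - √33)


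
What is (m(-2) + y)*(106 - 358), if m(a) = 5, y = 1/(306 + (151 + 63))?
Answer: -163863/130 ≈ -1260.5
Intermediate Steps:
y = 1/520 (y = 1/(306 + 214) = 1/520 ≈ 0.0019231)
(m(-2) + y)*(106 - 358) = (5 + 1/520)*(106 - 358) = (2601/520)*(-252) = -163863/130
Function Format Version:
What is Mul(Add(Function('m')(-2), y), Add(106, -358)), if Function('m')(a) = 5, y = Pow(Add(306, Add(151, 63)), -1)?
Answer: Rational(-163863, 130) ≈ -1260.5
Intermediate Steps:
y = Rational(1, 520) (y = Pow(Add(306, 214), -1) = Pow(520, -1) = Rational(1, 520) ≈ 0.0019231)
Mul(Add(Function('m')(-2), y), Add(106, -358)) = Mul(Add(5, Rational(1, 520)), Add(106, -358)) = Mul(Rational(2601, 520), -252) = Rational(-163863, 130)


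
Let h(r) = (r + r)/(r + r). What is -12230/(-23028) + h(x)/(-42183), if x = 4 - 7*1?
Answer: 85979177/161898354 ≈ 0.53107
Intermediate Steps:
x = -3 (x = 4 - 7 = -3)
h(r) = 1 (h(r) = (2*r)/((2*r)) = (2*r)*(1/(2*r)) = 1)
-12230/(-23028) + h(x)/(-42183) = -12230/(-23028) + 1/(-42183) = -12230*(-1/23028) + 1*(-1/42183) = 6115/11514 - 1/42183 = 85979177/161898354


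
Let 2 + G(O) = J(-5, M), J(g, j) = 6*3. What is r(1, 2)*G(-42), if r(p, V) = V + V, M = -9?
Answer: 64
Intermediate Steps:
r(p, V) = 2*V
J(g, j) = 18
G(O) = 16 (G(O) = -2 + 18 = 16)
r(1, 2)*G(-42) = (2*2)*16 = 4*16 = 64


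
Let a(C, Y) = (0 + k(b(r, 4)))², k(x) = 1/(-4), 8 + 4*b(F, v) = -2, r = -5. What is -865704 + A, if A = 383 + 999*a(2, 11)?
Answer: -13844137/16 ≈ -8.6526e+5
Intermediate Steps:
b(F, v) = -5/2 (b(F, v) = -2 + (¼)*(-2) = -2 - ½ = -5/2)
k(x) = -¼
a(C, Y) = 1/16 (a(C, Y) = (0 - ¼)² = (-¼)² = 1/16)
A = 7127/16 (A = 383 + 999*(1/16) = 383 + 999/16 = 7127/16 ≈ 445.44)
-865704 + A = -865704 + 7127/16 = -13844137/16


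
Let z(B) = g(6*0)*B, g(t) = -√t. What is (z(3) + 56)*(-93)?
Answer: -5208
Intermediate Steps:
z(B) = 0 (z(B) = (-√(6*0))*B = (-√0)*B = (-1*0)*B = 0*B = 0)
(z(3) + 56)*(-93) = (0 + 56)*(-93) = 56*(-93) = -5208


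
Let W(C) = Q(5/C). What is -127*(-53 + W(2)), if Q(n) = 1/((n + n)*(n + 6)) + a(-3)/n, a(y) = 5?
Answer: 550291/85 ≈ 6474.0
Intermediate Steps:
Q(n) = 5/n + 1/(2*n*(6 + n)) (Q(n) = 1/((n + n)*(n + 6)) + 5/n = 1/((2*n)*(6 + n)) + 5/n = 1/(2*n*(6 + n)) + 5/n = 5/n + 1/(2*n*(6 + n)))
W(C) = C*(61 + 50/C)/(10*(6 + 5/C)) (W(C) = (61 + 10*(5/C))/(2*((5/C))*(6 + 5/C)) = (C/5)*(61 + 50/C)/(2*(6 + 5/C)) = C*(61 + 50/C)/(10*(6 + 5/C)))
-127*(-53 + W(2)) = -127*(-53 + (⅒)*2*(50 + 61*2)/(5 + 6*2)) = -127*(-53 + (⅒)*2*(50 + 122)/(5 + 12)) = -127*(-53 + (⅒)*2*172/17) = -127*(-53 + (⅒)*2*(1/17)*172) = -127*(-53 + 172/85) = -127*(-4333/85) = 550291/85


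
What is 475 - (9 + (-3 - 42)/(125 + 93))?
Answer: 101633/218 ≈ 466.21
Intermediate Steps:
475 - (9 + (-3 - 42)/(125 + 93)) = 475 - (9 - 45/218) = 475 - 1*1917/218 = 475 - 1917/218 = 101633/218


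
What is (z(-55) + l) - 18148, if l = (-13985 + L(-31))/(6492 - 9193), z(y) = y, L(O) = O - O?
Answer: -49152318/2701 ≈ -18198.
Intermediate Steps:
L(O) = 0
l = 13985/2701 (l = (-13985 + 0)/(6492 - 9193) = -13985/(-2701) = -13985*(-1/2701) = 13985/2701 ≈ 5.1777)
(z(-55) + l) - 18148 = (-55 + 13985/2701) - 18148 = -134570/2701 - 18148 = -49152318/2701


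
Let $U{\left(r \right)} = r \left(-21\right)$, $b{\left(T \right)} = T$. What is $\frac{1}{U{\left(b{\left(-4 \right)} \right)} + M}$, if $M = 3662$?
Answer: $\frac{1}{3746} \approx 0.00026695$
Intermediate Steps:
$U{\left(r \right)} = - 21 r$
$\frac{1}{U{\left(b{\left(-4 \right)} \right)} + M} = \frac{1}{\left(-21\right) \left(-4\right) + 3662} = \frac{1}{84 + 3662} = \frac{1}{3746}$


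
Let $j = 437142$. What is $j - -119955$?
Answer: $557097$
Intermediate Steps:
$j - -119955 = 437142 - -119955 = 437142 + 119955 = 557097$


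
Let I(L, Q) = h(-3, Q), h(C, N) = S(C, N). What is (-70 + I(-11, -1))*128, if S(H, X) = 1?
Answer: -8832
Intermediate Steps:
h(C, N) = 1
I(L, Q) = 1
(-70 + I(-11, -1))*128 = (-70 + 1)*128 = -69*128 = -8832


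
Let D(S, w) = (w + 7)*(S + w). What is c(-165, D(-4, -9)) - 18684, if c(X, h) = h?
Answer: -18658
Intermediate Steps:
D(S, w) = (7 + w)*(S + w)
c(-165, D(-4, -9)) - 18684 = ((-9)² + 7*(-4) + 7*(-9) - 4*(-9)) - 18684 = (81 - 28 - 63 + 36) - 18684 = 26 - 18684 = -18658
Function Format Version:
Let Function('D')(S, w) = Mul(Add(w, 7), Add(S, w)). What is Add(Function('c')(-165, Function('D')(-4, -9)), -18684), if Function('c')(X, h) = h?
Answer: -18658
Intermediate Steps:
Function('D')(S, w) = Mul(Add(7, w), Add(S, w))
Add(Function('c')(-165, Function('D')(-4, -9)), -18684) = Add(Add(Pow(-9, 2), Mul(7, -4), Mul(7, -9), Mul(-4, -9)), -18684) = Add(Add(81, -28, -63, 36), -18684) = Add(26, -18684) = -18658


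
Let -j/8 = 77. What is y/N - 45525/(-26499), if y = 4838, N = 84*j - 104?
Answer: 372029673/228986692 ≈ 1.6247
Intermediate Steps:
j = -616 (j = -8*77 = -616)
N = -51848 (N = 84*(-616) - 104 = -51744 - 104 = -51848)
y/N - 45525/(-26499) = 4838/(-51848) - 45525/(-26499) = 4838*(-1/51848) - 45525*(-1/26499) = -2419/25924 + 15175/8833 = 372029673/228986692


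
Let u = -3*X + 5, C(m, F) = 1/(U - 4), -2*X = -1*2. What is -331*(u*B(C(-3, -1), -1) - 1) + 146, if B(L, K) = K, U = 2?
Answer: 1139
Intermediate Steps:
X = 1 (X = -(-1)*2/2 = -½*(-2) = 1)
C(m, F) = -½ (C(m, F) = 1/(2 - 4) = 1/(-2) = -½)
u = 2 (u = -3*1 + 5 = -3 + 5 = 2)
-331*(u*B(C(-3, -1), -1) - 1) + 146 = -331*(2*(-1) - 1) + 146 = -331*(-2 - 1) + 146 = -331*(-3) + 146 = 993 + 146 = 1139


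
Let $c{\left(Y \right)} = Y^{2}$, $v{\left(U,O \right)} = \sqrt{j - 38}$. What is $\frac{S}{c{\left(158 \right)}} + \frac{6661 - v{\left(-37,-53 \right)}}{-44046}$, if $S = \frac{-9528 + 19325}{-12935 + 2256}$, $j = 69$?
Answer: $- \frac{888095606089}{5871123814788} + \frac{\sqrt{31}}{44046} \approx -0.15114$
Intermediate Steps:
$v{\left(U,O \right)} = \sqrt{31}$ ($v{\left(U,O \right)} = \sqrt{69 - 38} = \sqrt{31}$)
$S = - \frac{9797}{10679}$ ($S = \frac{9797}{-10679} = 9797 \left(- \frac{1}{10679}\right) = - \frac{9797}{10679} \approx -0.91741$)
$\frac{S}{c{\left(158 \right)}} + \frac{6661 - v{\left(-37,-53 \right)}}{-44046} = - \frac{9797}{10679 \cdot 158^{2}} + \frac{6661 - \sqrt{31}}{-44046} = - \frac{9797}{10679 \cdot 24964} + \left(6661 - \sqrt{31}\right) \left(- \frac{1}{44046}\right) = \left(- \frac{9797}{10679}\right) \frac{1}{24964} - \left(\frac{6661}{44046} - \frac{\sqrt{31}}{44046}\right) = - \frac{9797}{266590556} - \left(\frac{6661}{44046} - \frac{\sqrt{31}}{44046}\right) = - \frac{888095606089}{5871123814788} + \frac{\sqrt{31}}{44046}$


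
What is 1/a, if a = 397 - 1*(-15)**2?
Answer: 1/172 ≈ 0.0058140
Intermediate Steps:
a = 172 (a = 397 - 1*225 = 397 - 225 = 172)
1/a = 1/172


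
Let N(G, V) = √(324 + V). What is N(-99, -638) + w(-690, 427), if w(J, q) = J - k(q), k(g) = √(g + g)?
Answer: -690 - √854 + I*√314 ≈ -719.22 + 17.72*I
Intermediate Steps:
k(g) = √2*√g (k(g) = √(2*g) = √2*√g)
w(J, q) = J - √2*√q
N(-99, -638) + w(-690, 427) = √(324 - 638) + (-690 - √2*√427) = √(-314) + (-690 - √854) = I*√314 + (-690 - √854) = -690 - √854 + I*√314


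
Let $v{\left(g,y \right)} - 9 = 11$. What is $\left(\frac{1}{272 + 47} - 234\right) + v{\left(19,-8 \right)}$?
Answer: $- \frac{68265}{319} \approx -214.0$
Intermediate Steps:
$v{\left(g,y \right)} = 20$ ($v{\left(g,y \right)} = 9 + 11 = 20$)
$\left(\frac{1}{272 + 47} - 234\right) + v{\left(19,-8 \right)} = \left(\frac{1}{272 + 47} - 234\right) + 20 = \left(\frac{1}{319} - 234\right) + 20 = - \frac{74645}{319} + 20 = - \frac{68265}{319}$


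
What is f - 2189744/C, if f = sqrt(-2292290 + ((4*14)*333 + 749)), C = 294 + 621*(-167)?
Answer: 2189744/103413 + I*sqrt(2272893) ≈ 21.175 + 1507.6*I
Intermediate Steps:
C = -103413 (C = 294 - 103707 = -103413)
f = I*sqrt(2272893) (f = sqrt(-2292290 + (56*333 + 749)) = sqrt(-2292290 + (18648 + 749)) = sqrt(-2292290 + 19397) = sqrt(-2272893) = I*sqrt(2272893) ≈ 1507.6*I)
f - 2189744/C = I*sqrt(2272893) - 2189744/(-103413) = I*sqrt(2272893) - 2189744*(-1/103413) = I*sqrt(2272893) + 2189744/103413 = 2189744/103413 + I*sqrt(2272893)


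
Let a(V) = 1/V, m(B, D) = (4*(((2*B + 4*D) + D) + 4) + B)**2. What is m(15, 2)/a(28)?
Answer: 1021468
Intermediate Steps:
m(B, D) = (16 + 9*B + 20*D)**2 (m(B, D) = (4*((2*B + 5*D) + 4) + B)**2 = (4*(4 + 2*B + 5*D) + B)**2 = ((16 + 8*B + 20*D) + B)**2 = (16 + 9*B + 20*D)**2)
m(15, 2)/a(28) = (16 + 9*15 + 20*2)**2/(1/28) = (16 + 135 + 40)**2/(1/28) = 191**2*28 = 36481*28 = 1021468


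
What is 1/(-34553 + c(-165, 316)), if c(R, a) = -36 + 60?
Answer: -1/34529 ≈ -2.8961e-5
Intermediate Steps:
c(R, a) = 24
1/(-34553 + c(-165, 316)) = 1/(-34553 + 24) = 1/(-34529) = -1/34529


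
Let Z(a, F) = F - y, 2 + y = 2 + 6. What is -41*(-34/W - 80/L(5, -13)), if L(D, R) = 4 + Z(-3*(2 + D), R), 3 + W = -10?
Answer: -12710/39 ≈ -325.90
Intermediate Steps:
y = 6 (y = -2 + (2 + 6) = -2 + 8 = 6)
Z(a, F) = -6 + F (Z(a, F) = F - 1*6 = F - 6 = -6 + F)
W = -13 (W = -3 - 10 = -13)
L(D, R) = -2 + R (L(D, R) = 4 + (-6 + R) = -2 + R)
-41*(-34/W - 80/L(5, -13)) = -41*(-34/(-13) - 80/(-2 - 13)) = -41*(-34*(-1/13) - 80/(-15)) = -41*(34/13 - 80*(-1/15)) = -41*(34/13 + 16/3) = -41*310/39 = -12710/39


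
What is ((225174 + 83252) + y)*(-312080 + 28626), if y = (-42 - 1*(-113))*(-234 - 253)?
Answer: -77623594446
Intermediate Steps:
y = -34577 (y = (-42 + 113)*(-487) = 71*(-487) = -34577)
((225174 + 83252) + y)*(-312080 + 28626) = ((225174 + 83252) - 34577)*(-312080 + 28626) = (308426 - 34577)*(-283454) = 273849*(-283454) = -77623594446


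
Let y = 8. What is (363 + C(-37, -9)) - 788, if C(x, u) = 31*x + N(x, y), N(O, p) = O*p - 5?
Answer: -1873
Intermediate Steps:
N(O, p) = -5 + O*p
C(x, u) = -5 + 39*x (C(x, u) = 31*x + (-5 + x*8) = 31*x + (-5 + 8*x) = -5 + 39*x)
(363 + C(-37, -9)) - 788 = (363 + (-5 + 39*(-37))) - 788 = (363 + (-5 - 1443)) - 788 = (363 - 1448) - 788 = -1085 - 788 = -1873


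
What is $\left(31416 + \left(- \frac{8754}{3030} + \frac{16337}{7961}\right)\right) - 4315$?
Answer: $\frac{108950920891}{4020305} \approx 27100.0$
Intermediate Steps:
$\left(31416 + \left(- \frac{8754}{3030} + \frac{16337}{7961}\right)\right) - 4315 = \left(31416 + \left(\left(-8754\right) \frac{1}{3030} + 16337 \cdot \frac{1}{7961}\right)\right) - 4315 = \left(31416 + \left(- \frac{1459}{505} + \frac{16337}{7961}\right)\right) - 4315 = \left(31416 - \frac{3364914}{4020305}\right) - 4315 = \frac{126298536966}{4020305} - 4315 = \frac{108950920891}{4020305}$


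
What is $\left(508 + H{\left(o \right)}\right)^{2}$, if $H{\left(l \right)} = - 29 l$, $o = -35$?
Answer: $2319529$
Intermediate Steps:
$\left(508 + H{\left(o \right)}\right)^{2} = \left(508 - -1015\right)^{2} = \left(508 + 1015\right)^{2} = 1523^{2} = 2319529$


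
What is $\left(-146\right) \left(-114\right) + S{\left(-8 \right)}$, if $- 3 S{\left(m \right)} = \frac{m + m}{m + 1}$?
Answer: $\frac{349508}{21} \approx 16643.0$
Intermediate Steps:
$S{\left(m \right)} = - \frac{2 m}{3 \left(1 + m\right)}$ ($S{\left(m \right)} = - \frac{\left(m + m\right) \frac{1}{m + 1}}{3} = - \frac{2 m \frac{1}{1 + m}}{3} = - \frac{2 m}{3 \left(1 + m\right)}$)
$\left(-146\right) \left(-114\right) + S{\left(-8 \right)} = \left(-146\right) \left(-114\right) - - \frac{16}{3 + 3 \left(-8\right)} = 16644 - - \frac{16}{3 - 24} = 16644 - - \frac{16}{-21} = 16644 - \left(-16\right) \left(- \frac{1}{21}\right) = 16644 - \frac{16}{21} = \frac{349508}{21}$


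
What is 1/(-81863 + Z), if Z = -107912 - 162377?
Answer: -1/352152 ≈ -2.8397e-6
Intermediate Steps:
Z = -270289
1/(-81863 + Z) = 1/(-81863 - 270289) = 1/(-352152) = -1/352152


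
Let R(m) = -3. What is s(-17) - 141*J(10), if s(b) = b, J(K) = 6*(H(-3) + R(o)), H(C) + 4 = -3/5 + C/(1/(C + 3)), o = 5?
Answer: 32063/5 ≈ 6412.6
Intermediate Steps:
H(C) = -23/5 + C*(3 + C) (H(C) = -4 + (-3/5 + C/(1/(C + 3))) = -4 + (-3*⅕ + C/(1/(3 + C))) = -4 + (-⅗ + C*(3 + C)) = -23/5 + C*(3 + C))
J(K) = -228/5 (J(K) = 6*((-23/5 + (-3)² + 3*(-3)) - 3) = 6*((-23/5 + 9 - 9) - 3) = 6*(-23/5 - 3) = 6*(-38/5) = -228/5)
s(-17) - 141*J(10) = -17 - 141*(-228/5) = -17 + 32148/5 = 32063/5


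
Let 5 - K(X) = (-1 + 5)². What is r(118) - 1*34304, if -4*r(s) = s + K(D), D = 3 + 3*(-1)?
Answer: -137323/4 ≈ -34331.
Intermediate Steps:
D = 0 (D = 3 - 3 = 0)
K(X) = -11 (K(X) = 5 - (-1 + 5)² = 5 - 1*4² = 5 - 1*16 = 5 - 16 = -11)
r(s) = 11/4 - s/4 (r(s) = -(s - 11)/4 = -(-11 + s)/4 = 11/4 - s/4)
r(118) - 1*34304 = (11/4 - ¼*118) - 1*34304 = (11/4 - 59/2) - 34304 = -107/4 - 34304 = -137323/4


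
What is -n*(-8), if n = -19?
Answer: -152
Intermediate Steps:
-n*(-8) = -1*(-19)*(-8) = 19*(-8) = -152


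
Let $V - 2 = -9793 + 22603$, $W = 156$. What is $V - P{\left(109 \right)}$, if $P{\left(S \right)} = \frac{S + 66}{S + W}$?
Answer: $\frac{679001}{53} \approx 12811.0$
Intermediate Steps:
$V = 12812$ ($V = 2 + \left(-9793 + 22603\right) = 2 + 12810 = 12812$)
$P{\left(S \right)} = \frac{66 + S}{156 + S}$ ($P{\left(S \right)} = \frac{S + 66}{S + 156} = \frac{66 + S}{156 + S}$)
$V - P{\left(109 \right)} = 12812 - \frac{66 + 109}{156 + 109} = 12812 - \frac{1}{265} \cdot 175 = 12812 - \frac{35}{53} = \frac{679001}{53}$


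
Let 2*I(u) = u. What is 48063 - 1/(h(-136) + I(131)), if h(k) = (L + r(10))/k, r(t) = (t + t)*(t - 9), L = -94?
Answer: 215850865/4491 ≈ 48063.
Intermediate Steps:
r(t) = 2*t*(-9 + t) (r(t) = (2*t)*(-9 + t) = 2*t*(-9 + t))
I(u) = u/2
h(k) = -74/k (h(k) = (-94 + 2*10*(-9 + 10))/k = (-94 + 2*10*1)/k = (-94 + 20)/k = -74/k)
48063 - 1/(h(-136) + I(131)) = 48063 - 1/(-74/(-136) + (½)*131) = 48063 - 1/(-74*(-1/136) + 131/2) = 48063 - 1/(37/68 + 131/2) = 48063 - 1/4491/68 = 48063 - 1*68/4491 = 48063 - 68/4491 = 215850865/4491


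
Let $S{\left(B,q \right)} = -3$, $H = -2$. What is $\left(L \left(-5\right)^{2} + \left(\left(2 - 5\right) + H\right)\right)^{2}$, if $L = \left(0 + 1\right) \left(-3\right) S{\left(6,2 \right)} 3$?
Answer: $448900$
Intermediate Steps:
$L = 27$ ($L = \left(0 + 1\right) \left(-3\right) \left(-3\right) 3 = 1 \left(-3\right) \left(-3\right) 3 = \left(-3\right) \left(-3\right) 3 = 9 \cdot 3 = 27$)
$\left(L \left(-5\right)^{2} + \left(\left(2 - 5\right) + H\right)\right)^{2} = \left(27 \left(-5\right)^{2} + \left(\left(2 - 5\right) - 2\right)\right)^{2} = \left(27 \cdot 25 - 5\right)^{2} = \left(675 - 5\right)^{2} = 670^{2} = 448900$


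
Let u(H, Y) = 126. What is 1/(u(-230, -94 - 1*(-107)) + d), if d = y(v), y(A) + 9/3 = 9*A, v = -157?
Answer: -1/1290 ≈ -0.00077519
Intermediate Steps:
y(A) = -3 + 9*A
d = -1416 (d = -3 + 9*(-157) = -3 - 1413 = -1416)
1/(u(-230, -94 - 1*(-107)) + d) = 1/(126 - 1416) = 1/(-1290) = -1/1290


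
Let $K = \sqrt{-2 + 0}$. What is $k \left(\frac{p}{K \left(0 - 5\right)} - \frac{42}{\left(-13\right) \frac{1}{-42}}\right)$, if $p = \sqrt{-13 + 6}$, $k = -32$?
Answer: $\frac{56448}{13} + \frac{16 \sqrt{14}}{5} \approx 4354.1$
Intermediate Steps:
$K = i \sqrt{2}$ ($K = \sqrt{-2} = i \sqrt{2} \approx 1.4142 i$)
$p = i \sqrt{7}$ ($p = \sqrt{-7} = i \sqrt{7} \approx 2.6458 i$)
$k \left(\frac{p}{K \left(0 - 5\right)} - \frac{42}{\left(-13\right) \frac{1}{-42}}\right) = - 32 \left(\frac{i \sqrt{7}}{i \sqrt{2} \left(0 - 5\right)} - \frac{42}{\left(-13\right) \frac{1}{-42}}\right) = - 32 \left(\frac{i \sqrt{7}}{i \sqrt{2} \left(-5\right)} - \frac{42}{\left(-13\right) \left(- \frac{1}{42}\right)}\right) = - 32 \left(\frac{i \sqrt{7}}{\left(-5\right) i \sqrt{2}} - \frac{42}{\frac{13}{42}}\right) = - 32 \left(i \sqrt{7} \frac{i \sqrt{2}}{10} - \frac{1764}{13}\right) = - 32 \left(- \frac{\sqrt{14}}{10} - \frac{1764}{13}\right) = - 32 \left(- \frac{1764}{13} - \frac{\sqrt{14}}{10}\right) = \frac{56448}{13} + \frac{16 \sqrt{14}}{5}$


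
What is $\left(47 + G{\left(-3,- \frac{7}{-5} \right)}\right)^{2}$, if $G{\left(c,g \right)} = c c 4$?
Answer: $6889$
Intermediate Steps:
$G{\left(c,g \right)} = 4 c^{2}$ ($G{\left(c,g \right)} = c^{2} \cdot 4 = 4 c^{2}$)
$\left(47 + G{\left(-3,- \frac{7}{-5} \right)}\right)^{2} = \left(47 + 4 \left(-3\right)^{2}\right)^{2} = \left(47 + 4 \cdot 9\right)^{2} = \left(47 + 36\right)^{2} = 83^{2} = 6889$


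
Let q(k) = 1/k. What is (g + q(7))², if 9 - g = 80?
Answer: 246016/49 ≈ 5020.7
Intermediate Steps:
g = -71 (g = 9 - 1*80 = 9 - 80 = -71)
(g + q(7))² = (-71 + 1/7)² = (-71 + ⅐)² = (-496/7)² = 246016/49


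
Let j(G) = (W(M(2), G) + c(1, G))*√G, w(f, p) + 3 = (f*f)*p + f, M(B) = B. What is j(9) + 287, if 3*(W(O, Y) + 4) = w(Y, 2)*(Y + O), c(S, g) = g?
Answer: 2150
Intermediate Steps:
w(f, p) = -3 + f + p*f² (w(f, p) = -3 + ((f*f)*p + f) = -3 + (f²*p + f) = -3 + (p*f² + f) = -3 + (f + p*f²) = -3 + f + p*f²)
W(O, Y) = -4 + (O + Y)*(-3 + Y + 2*Y²)/3 (W(O, Y) = -4 + ((-3 + Y + 2*Y²)*(Y + O))/3 = -4 + ((-3 + Y + 2*Y²)*(O + Y))/3 = -4 + ((O + Y)*(-3 + Y + 2*Y²))/3 = -4 + (O + Y)*(-3 + Y + 2*Y²)/3)
j(G) = √G*(-6 + 4*G²/3 + 5*G/3 + G*(-3 + G + 2*G²)/3) (j(G) = ((-4 + (⅓)*2*(-3 + G + 2*G²) + G*(-3 + G + 2*G²)/3) + G)*√G = ((-4 + (-2 + 2*G/3 + 4*G²/3) + G*(-3 + G + 2*G²)/3) + G)*√G = ((-6 + 2*G/3 + 4*G²/3 + G*(-3 + G + 2*G²)/3) + G)*√G = (-6 + 4*G²/3 + 5*G/3 + G*(-3 + G + 2*G²)/3)*√G = √G*(-6 + 4*G²/3 + 5*G/3 + G*(-3 + G + 2*G²)/3))
j(9) + 287 = √9*(-18 + 2*9 + 2*9³ + 5*9²)/3 + 287 = (⅓)*3*(-18 + 18 + 2*729 + 5*81) + 287 = (⅓)*3*(-18 + 18 + 1458 + 405) + 287 = (⅓)*3*1863 + 287 = 1863 + 287 = 2150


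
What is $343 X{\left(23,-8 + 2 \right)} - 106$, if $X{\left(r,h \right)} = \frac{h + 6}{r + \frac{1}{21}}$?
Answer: $-106$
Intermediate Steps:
$X{\left(r,h \right)} = \frac{6 + h}{\frac{1}{21} + r}$ ($X{\left(r,h \right)} = \frac{6 + h}{r + \frac{1}{21}} = \frac{6 + h}{\frac{1}{21} + r}$)
$343 X{\left(23,-8 + 2 \right)} - 106 = 343 \frac{21 \left(6 + \left(-8 + 2\right)\right)}{1 + 21 \cdot 23} - 106 = 343 \frac{21 \left(6 - 6\right)}{1 + 483} - 106 = 343 \cdot 21 \cdot \frac{1}{484} \cdot 0 - 106 = 343 \cdot 0 - 106 = 0 - 106 = -106$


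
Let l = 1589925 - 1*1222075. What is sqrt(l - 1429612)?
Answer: I*sqrt(1061762) ≈ 1030.4*I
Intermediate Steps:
l = 367850 (l = 1589925 - 1222075 = 367850)
sqrt(l - 1429612) = sqrt(367850 - 1429612) = sqrt(-1061762) = I*sqrt(1061762)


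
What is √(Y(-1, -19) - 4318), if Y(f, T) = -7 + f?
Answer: I*√4326 ≈ 65.772*I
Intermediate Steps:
√(Y(-1, -19) - 4318) = √((-7 - 1) - 4318) = √(-8 - 4318) = √(-4326) = I*√4326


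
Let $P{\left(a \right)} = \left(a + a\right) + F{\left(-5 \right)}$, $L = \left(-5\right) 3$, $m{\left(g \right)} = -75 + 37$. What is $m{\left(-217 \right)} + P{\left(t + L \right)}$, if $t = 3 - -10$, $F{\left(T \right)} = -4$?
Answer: $-46$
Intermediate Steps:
$m{\left(g \right)} = -38$
$t = 13$ ($t = 3 + 10 = 13$)
$L = -15$
$P{\left(a \right)} = -4 + 2 a$ ($P{\left(a \right)} = \left(a + a\right) - 4 = 2 a - 4 = -4 + 2 a$)
$m{\left(-217 \right)} + P{\left(t + L \right)} = -38 - \left(4 - 2 \left(13 - 15\right)\right) = -38 + \left(-4 + 2 \left(-2\right)\right) = -38 - 8 = -46$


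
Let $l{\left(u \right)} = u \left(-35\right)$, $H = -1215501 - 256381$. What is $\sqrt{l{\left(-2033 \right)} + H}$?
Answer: $i \sqrt{1400727} \approx 1183.5 i$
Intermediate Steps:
$H = -1471882$
$l{\left(u \right)} = - 35 u$
$\sqrt{l{\left(-2033 \right)} + H} = \sqrt{\left(-35\right) \left(-2033\right) - 1471882} = \sqrt{71155 - 1471882} = \sqrt{-1400727} = i \sqrt{1400727}$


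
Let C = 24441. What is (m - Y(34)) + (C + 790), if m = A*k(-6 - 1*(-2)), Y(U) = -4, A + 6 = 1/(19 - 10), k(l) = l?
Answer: 227327/9 ≈ 25259.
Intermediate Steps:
A = -53/9 (A = -6 + 1/(19 - 10) = -6 + 1/9 = -53/9 ≈ -5.8889)
m = 212/9 (m = -53*(-6 - 1*(-2))/9 = -53*(-6 + 2)/9 = -53/9*(-4) = 212/9 ≈ 23.556)
(m - Y(34)) + (C + 790) = (212/9 - 1*(-4)) + (24441 + 790) = (212/9 + 4) + 25231 = 248/9 + 25231 = 227327/9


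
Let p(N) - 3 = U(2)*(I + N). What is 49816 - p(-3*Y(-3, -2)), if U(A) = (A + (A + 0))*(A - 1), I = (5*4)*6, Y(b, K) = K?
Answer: 49309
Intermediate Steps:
I = 120 (I = 20*6 = 120)
U(A) = 2*A*(-1 + A) (U(A) = (A + A)*(-1 + A) = (2*A)*(-1 + A) = 2*A*(-1 + A))
p(N) = 483 + 4*N (p(N) = 3 + (2*2*(-1 + 2))*(120 + N) = 3 + (2*2*1)*(120 + N) = 3 + 4*(120 + N) = 3 + (480 + 4*N) = 483 + 4*N)
49816 - p(-3*Y(-3, -2)) = 49816 - (483 + 4*(-3*(-2))) = 49816 - (483 + 4*6) = 49816 - (483 + 24) = 49816 - 1*507 = 49816 - 507 = 49309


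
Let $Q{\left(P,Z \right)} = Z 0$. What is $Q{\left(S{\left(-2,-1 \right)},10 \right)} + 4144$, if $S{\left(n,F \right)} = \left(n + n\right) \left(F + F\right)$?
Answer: $4144$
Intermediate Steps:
$S{\left(n,F \right)} = 4 F n$ ($S{\left(n,F \right)} = 2 n 2 F = 4 F n$)
$Q{\left(P,Z \right)} = 0$
$Q{\left(S{\left(-2,-1 \right)},10 \right)} + 4144 = 0 + 4144 = 4144$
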